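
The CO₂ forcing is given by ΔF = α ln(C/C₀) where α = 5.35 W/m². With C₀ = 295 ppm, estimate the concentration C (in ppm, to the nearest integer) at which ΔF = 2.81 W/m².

Set 5.35 ln(C/295) = 2.81, so ln(C/295) = 2.81/5.35 = 0.52523.
Then C/295 = e^0.52523 = 1.69085, giving C = 295 × 1.69085 = 498.80 ppm.

C ≈ 499 ppm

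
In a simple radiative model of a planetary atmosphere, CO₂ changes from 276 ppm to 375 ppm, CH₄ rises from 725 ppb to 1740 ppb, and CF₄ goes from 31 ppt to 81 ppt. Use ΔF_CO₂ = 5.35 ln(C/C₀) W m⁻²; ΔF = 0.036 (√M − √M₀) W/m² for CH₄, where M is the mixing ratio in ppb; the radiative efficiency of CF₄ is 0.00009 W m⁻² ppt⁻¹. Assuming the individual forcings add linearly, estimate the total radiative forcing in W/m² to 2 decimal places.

ΔF = 2.18 W/m²

CO₂: 5.35 × ln(375/276) = 5.35 × ln(1.35870) = 5.35 × 0.30653 = 1.6399 W/m².
CH₄: 0.036 × (√1740 − √725) = 0.036 × (41.7133 − 26.9258) = 0.036 × 14.7875 = 0.5324 W/m².
CF₄: ΔF = 0.00009 × (81 − 31) = 0.00009 × 50 = 0.0045 W/m².
Total ΔF = 1.6399 + 0.5324 + 0.0045 = 2.1768 W/m².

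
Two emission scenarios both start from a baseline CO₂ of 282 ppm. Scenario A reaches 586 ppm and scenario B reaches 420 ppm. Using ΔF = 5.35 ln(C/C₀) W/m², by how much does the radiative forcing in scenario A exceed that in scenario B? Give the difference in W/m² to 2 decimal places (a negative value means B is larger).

ΔF_A = 5.35 ln(586/282) = 5.35 × 0.73141 = 3.9130 W/m².
ΔF_B = 5.35 ln(420/282) = 5.35 × 0.39835 = 2.1312 W/m².
Difference: 3.9130 − 2.1312 = 1.7818 W/m².

ΔF_A − ΔF_B = 1.78 W/m²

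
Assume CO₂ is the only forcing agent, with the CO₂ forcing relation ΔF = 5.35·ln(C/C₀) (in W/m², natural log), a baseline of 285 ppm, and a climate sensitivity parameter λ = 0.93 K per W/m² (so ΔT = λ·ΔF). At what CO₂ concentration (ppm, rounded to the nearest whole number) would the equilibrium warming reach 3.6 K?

Required forcing: ΔF = ΔT/λ = 3.6/0.93 = 3.8710 W/m².
Then ln(C/285) = ΔF/5.35 = 3.8710/5.35 = 0.72355.
So C = 285 × e^0.72355 = 285 × 2.06174 = 587.60 ppm.

C ≈ 588 ppm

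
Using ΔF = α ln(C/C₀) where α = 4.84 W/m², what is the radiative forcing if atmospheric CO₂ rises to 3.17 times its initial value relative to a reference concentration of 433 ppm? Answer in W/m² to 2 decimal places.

ΔF = 5.58 W/m²

ΔF = 4.84 × ln(3.17) = 4.84 × 1.15373 = 5.5841 W/m².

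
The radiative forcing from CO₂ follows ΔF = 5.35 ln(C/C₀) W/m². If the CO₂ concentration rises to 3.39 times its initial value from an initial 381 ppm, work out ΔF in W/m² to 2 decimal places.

ΔF = 6.53 W/m²

Because the forcing depends only on the ratio C/C₀, the initial concentration does not enter.
ΔF = 5.35 × ln(3.39) = 5.35 × 1.22083 = 6.5314 W/m².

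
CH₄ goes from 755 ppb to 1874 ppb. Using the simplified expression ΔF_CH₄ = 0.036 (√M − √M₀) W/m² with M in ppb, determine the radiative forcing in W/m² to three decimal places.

ΔF = 0.569 W/m²

CH₄: 0.036 × (√1874 − √755) = 0.036 × (43.2897 − 27.4773) = 0.036 × 15.8124 = 0.5692 W/m².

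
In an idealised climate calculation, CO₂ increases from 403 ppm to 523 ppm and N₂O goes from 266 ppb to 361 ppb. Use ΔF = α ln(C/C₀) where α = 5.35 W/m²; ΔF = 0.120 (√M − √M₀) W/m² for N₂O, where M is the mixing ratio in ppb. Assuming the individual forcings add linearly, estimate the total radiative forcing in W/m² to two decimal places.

ΔF = 1.72 W/m²

CO₂: 5.35 × ln(523/403) = 5.35 × ln(1.29777) = 5.35 × 0.26065 = 1.3945 W/m².
N₂O: 0.120 × (√361 − √266) = 0.120 × (19.0000 − 16.3095) = 0.120 × 2.6905 = 0.3229 W/m².
Total ΔF = 1.3945 + 0.3229 = 1.7174 W/m².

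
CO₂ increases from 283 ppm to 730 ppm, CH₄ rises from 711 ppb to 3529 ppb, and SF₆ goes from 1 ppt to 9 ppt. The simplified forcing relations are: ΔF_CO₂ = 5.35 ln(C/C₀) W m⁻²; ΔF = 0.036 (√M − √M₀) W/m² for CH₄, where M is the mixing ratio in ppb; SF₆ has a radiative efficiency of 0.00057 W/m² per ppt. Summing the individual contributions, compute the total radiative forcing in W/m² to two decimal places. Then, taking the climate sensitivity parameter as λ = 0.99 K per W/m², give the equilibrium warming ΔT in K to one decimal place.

ΔF = 6.25 W/m²; ΔT = 6.2 K

CO₂: 5.35 × ln(730/283) = 5.35 × ln(2.57951) = 5.35 × 0.94760 = 5.0697 W/m².
CH₄: 0.036 × (√3529 − √711) = 0.036 × (59.4054 − 26.6646) = 0.036 × 32.7408 = 1.1787 W/m².
SF₆: ΔF = 0.00057 × (9 − 1) = 0.00057 × 8 = 0.0046 W/m².
Total ΔF = 5.0697 + 1.1787 + 0.0046 = 6.2530 W/m².
ΔT = λ ΔF = 0.99 × 6.25 = 6.1875 K.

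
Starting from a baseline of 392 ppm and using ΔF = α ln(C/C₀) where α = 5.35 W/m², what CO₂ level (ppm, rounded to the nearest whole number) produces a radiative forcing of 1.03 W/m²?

Set 5.35 ln(C/392) = 1.03, so ln(C/392) = 1.03/5.35 = 0.19252.
Then C/392 = e^0.19252 = 1.21230, giving C = 392 × 1.21230 = 475.22 ppm.

C ≈ 475 ppm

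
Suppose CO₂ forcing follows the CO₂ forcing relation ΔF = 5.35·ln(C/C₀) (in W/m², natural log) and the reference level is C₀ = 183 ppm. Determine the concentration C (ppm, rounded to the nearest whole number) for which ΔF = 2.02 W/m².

C ≈ 267 ppm

Set 5.35 ln(C/183) = 2.02, so ln(C/183) = 2.02/5.35 = 0.37757.
Then C/183 = e^0.37757 = 1.45874, giving C = 183 × 1.45874 = 266.95 ppm.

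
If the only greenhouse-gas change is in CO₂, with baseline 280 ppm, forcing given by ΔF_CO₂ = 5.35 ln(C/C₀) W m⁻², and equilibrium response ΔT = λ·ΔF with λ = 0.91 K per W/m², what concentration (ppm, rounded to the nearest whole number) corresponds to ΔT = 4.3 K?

Required forcing: ΔF = ΔT/λ = 4.3/0.91 = 4.7253 W/m².
Then ln(C/280) = ΔF/5.35 = 4.7253/5.35 = 0.88323.
So C = 280 × e^0.88323 = 280 × 2.41870 = 677.24 ppm.

C ≈ 677 ppm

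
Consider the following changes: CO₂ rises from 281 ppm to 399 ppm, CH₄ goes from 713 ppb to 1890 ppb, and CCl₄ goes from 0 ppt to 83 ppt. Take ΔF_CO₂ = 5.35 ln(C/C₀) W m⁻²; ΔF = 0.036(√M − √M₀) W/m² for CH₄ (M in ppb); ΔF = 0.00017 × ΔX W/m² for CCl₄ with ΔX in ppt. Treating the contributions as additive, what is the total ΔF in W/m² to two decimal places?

CO₂: 5.35 × ln(399/281) = 5.35 × ln(1.41993) = 5.35 × 0.35061 = 1.8758 W/m².
CH₄: 0.036 × (√1890 − √713) = 0.036 × (43.4741 − 26.7021) = 0.036 × 16.7720 = 0.6038 W/m².
CCl₄: ΔF = 0.00017 × (83 − 0) = 0.00017 × 83 = 0.0141 W/m².
Total ΔF = 1.8758 + 0.6038 + 0.0141 = 2.4937 W/m².

ΔF = 2.49 W/m²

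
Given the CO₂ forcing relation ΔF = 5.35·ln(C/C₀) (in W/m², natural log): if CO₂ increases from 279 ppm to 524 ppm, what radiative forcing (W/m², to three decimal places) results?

CO₂ absorption bands are partially saturated, so forcing scales with the logarithm of the concentration ratio.
CO₂: 5.35 × ln(524/279) = 5.35 × ln(1.87814) = 5.35 × 0.63028 = 3.3720 W/m².

ΔF = 3.372 W/m²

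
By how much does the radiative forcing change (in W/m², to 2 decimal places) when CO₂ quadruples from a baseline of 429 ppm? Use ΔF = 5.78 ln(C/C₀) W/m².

ΔF = 8.01 W/m²

Because the forcing depends only on the ratio C/C₀, the initial concentration does not enter.
ΔF = 5.78 × ln(4) = 5.78 × 1.38629 = 8.0128 W/m².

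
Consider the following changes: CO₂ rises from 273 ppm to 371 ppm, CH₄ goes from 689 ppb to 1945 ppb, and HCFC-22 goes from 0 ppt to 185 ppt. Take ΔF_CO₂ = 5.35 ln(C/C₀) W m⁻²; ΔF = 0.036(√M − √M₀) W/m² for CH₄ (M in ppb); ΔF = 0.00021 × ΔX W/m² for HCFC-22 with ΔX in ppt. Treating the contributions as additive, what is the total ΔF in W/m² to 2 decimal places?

CO₂: 5.35 × ln(371/273) = 5.35 × ln(1.35897) = 5.35 × 0.30673 = 1.6410 W/m².
CH₄: 0.036 × (√1945 − √689) = 0.036 × (44.1022 − 26.2488) = 0.036 × 17.8534 = 0.6427 W/m².
HCFC-22: ΔF = 0.00021 × (185 − 0) = 0.00021 × 185 = 0.0389 W/m².
Total ΔF = 1.6410 + 0.6427 + 0.0389 = 2.3226 W/m².

ΔF = 2.32 W/m²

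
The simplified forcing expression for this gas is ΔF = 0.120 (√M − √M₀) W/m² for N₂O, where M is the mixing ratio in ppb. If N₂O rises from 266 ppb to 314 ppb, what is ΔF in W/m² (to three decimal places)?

N₂O: 0.120 × (√314 − √266) = 0.120 × (17.7200 − 16.3095) = 0.120 × 1.4105 = 0.1693 W/m².

ΔF = 0.169 W/m²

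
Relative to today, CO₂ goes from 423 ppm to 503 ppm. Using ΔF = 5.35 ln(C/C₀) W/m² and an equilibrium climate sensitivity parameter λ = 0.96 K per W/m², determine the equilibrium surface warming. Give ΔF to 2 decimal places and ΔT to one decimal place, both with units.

CO₂: 5.35 × ln(503/423) = 5.35 × ln(1.18913) = 5.35 × 0.17322 = 0.9267 W/m².
ΔT = λ ΔF = 0.96 × 0.93 = 0.8928 K.

ΔF = 0.93 W/m²; ΔT = 0.9 K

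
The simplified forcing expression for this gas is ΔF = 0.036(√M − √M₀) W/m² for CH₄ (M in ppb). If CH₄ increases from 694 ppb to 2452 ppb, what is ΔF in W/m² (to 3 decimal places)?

ΔF = 0.834 W/m²

CH₄: 0.036 × (√2452 − √694) = 0.036 × (49.5177 − 26.3439) = 0.036 × 23.1738 = 0.8343 W/m².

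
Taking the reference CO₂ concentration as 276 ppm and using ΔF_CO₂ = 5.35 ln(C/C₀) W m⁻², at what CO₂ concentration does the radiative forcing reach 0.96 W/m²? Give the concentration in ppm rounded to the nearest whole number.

C ≈ 330 ppm

Set 5.35 ln(C/276) = 0.96, so ln(C/276) = 0.96/5.35 = 0.17944.
Then C/276 = e^0.17944 = 1.19655, giving C = 276 × 1.19655 = 330.25 ppm.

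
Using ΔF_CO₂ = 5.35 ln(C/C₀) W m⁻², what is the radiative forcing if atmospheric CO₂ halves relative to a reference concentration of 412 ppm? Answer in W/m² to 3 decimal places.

ΔF = 5.35 × ln(0.5) = 5.35 × -0.69315 = -3.7084 W/m².

ΔF = -3.708 W/m²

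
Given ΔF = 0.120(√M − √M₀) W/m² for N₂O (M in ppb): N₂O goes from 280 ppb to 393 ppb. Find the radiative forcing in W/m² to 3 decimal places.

N₂O: 0.120 × (√393 − √280) = 0.120 × (19.8242 − 16.7332) = 0.120 × 3.0910 = 0.3709 W/m².

ΔF = 0.371 W/m²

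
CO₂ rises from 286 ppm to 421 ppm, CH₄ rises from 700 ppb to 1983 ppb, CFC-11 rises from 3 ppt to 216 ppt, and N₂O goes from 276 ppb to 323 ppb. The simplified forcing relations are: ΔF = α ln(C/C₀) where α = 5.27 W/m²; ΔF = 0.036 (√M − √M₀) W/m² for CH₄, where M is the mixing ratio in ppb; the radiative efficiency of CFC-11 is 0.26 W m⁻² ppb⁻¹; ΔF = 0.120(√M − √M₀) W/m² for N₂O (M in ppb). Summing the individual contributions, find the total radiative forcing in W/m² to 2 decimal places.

ΔF = 2.91 W/m²

CO₂: 5.27 × ln(421/286) = 5.27 × ln(1.47203) = 5.27 × 0.38664 = 2.0376 W/m².
CH₄: 0.036 × (√1983 − √700) = 0.036 × (44.5309 − 26.4575) = 0.036 × 18.0734 = 0.6506 W/m².
CFC-11: Δ = 216 − 3 = 213 ppt = 0.213 ppb; ΔF = 0.26 × 0.213 = 0.0554 W/m².
N₂O: 0.120 × (√323 − √276) = 0.120 × (17.9722 − 16.6132) = 0.120 × 1.3590 = 0.1631 W/m².
Total ΔF = 2.0376 + 0.6506 + 0.0554 + 0.1631 = 2.9067 W/m².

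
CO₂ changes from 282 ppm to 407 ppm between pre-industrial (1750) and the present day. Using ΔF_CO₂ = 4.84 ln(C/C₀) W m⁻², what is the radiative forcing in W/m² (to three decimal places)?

CO₂ absorption bands are partially saturated, so forcing scales with the logarithm of the concentration ratio.
CO₂: 4.84 × ln(407/282) = 4.84 × ln(1.44326) = 4.84 × 0.36690 = 1.7758 W/m².

ΔF = 1.776 W/m²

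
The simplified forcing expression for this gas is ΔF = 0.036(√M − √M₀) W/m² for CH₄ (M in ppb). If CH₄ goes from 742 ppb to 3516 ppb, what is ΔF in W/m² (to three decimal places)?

ΔF = 1.154 W/m²

CH₄: 0.036 × (√3516 − √742) = 0.036 × (59.2959 − 27.2397) = 0.036 × 32.0562 = 1.1540 W/m².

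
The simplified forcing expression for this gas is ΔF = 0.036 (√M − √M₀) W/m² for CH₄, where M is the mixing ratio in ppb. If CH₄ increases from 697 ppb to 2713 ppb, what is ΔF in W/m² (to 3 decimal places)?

CH₄: 0.036 × (√2713 − √697) = 0.036 × (52.0865 − 26.4008) = 0.036 × 25.6857 = 0.9247 W/m².

ΔF = 0.925 W/m²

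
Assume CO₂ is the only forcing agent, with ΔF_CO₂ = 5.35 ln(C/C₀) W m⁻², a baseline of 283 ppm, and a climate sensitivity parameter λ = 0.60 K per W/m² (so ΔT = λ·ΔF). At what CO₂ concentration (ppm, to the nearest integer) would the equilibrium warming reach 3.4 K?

Required forcing: ΔF = ΔT/λ = 3.4/0.60 = 5.6667 W/m².
Then ln(C/283) = ΔF/5.35 = 5.6667/5.35 = 1.05920.
So C = 283 × e^1.05920 = 283 × 2.88406 = 816.19 ppm.

C ≈ 816 ppm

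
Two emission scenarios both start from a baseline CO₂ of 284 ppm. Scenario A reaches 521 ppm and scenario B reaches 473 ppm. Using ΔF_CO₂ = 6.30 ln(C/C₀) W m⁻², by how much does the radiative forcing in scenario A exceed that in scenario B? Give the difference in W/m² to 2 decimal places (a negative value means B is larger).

ΔF_A = 6.30 ln(521/284) = 6.30 × 0.60678 = 3.8227 W/m².
ΔF_B = 6.30 ln(473/284) = 6.30 × 0.51012 = 3.2138 W/m².
Difference: 3.8227 − 3.2138 = 0.6089 W/m².
(Equivalently, ΔF_A − ΔF_B = 6.30 ln(521/473) = 6.30 × 0.09665 = 0.6089 W/m².)

ΔF_A − ΔF_B = 0.61 W/m²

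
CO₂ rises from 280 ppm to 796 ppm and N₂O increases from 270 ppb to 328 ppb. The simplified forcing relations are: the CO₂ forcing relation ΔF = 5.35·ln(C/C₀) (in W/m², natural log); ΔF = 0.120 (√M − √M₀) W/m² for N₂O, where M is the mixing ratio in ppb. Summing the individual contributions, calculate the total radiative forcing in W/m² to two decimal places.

ΔF = 5.79 W/m²

CO₂: 5.35 × ln(796/280) = 5.35 × ln(2.84286) = 5.35 × 1.04481 = 5.5897 W/m².
N₂O: 0.120 × (√328 − √270) = 0.120 × (18.1108 − 16.4317) = 0.120 × 1.6791 = 0.2015 W/m².
Total ΔF = 5.5897 + 0.2015 = 5.7912 W/m².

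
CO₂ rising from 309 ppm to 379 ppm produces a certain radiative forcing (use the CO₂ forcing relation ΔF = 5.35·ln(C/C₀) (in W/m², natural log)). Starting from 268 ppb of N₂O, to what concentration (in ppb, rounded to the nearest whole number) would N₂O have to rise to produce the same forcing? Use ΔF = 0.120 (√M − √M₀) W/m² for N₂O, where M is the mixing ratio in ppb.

CO₂ forcing: 5.35 × ln(379/309) = 5.35 × 0.204195 = 1.09244 W/m².
Set 0.120(√M − √268) = 1.09244: √M = 1.09244/0.120 + √268 = 9.1037 + 16.3707 = 25.4744.
M = (25.4744)² = 648.95 ppb.

M ≈ 649 ppb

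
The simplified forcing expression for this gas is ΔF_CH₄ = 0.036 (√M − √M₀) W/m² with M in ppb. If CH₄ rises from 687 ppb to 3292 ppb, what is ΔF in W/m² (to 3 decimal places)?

CH₄: 0.036 × (√3292 − √687) = 0.036 × (57.3760 − 26.2107) = 0.036 × 31.1653 = 1.1220 W/m².

ΔF = 1.122 W/m²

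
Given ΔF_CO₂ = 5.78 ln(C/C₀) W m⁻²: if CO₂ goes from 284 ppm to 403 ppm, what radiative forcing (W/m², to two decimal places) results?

ΔF = 2.02 W/m²

CO₂: 5.78 × ln(403/284) = 5.78 × ln(1.41901) = 5.78 × 0.34996 = 2.0228 W/m².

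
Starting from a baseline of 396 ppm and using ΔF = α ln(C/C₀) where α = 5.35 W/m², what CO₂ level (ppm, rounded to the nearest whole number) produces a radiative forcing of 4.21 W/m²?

Set 5.35 ln(C/396) = 4.21, so ln(C/396) = 4.21/5.35 = 0.78692.
Then C/396 = e^0.78692 = 2.19662, giving C = 396 × 2.19662 = 869.86 ppm.

C ≈ 870 ppm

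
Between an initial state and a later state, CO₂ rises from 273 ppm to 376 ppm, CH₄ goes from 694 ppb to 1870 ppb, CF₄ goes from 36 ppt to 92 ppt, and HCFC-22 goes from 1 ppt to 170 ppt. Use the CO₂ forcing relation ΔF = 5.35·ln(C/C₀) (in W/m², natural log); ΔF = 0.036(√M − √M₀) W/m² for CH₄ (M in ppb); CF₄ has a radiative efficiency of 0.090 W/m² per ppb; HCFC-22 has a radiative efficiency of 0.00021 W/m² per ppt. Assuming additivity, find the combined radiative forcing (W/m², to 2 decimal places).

ΔF = 2.36 W/m²

CO₂: 5.35 × ln(376/273) = 5.35 × ln(1.37729) = 5.35 × 0.32012 = 1.7126 W/m².
CH₄: 0.036 × (√1870 − √694) = 0.036 × (43.2435 − 26.3439) = 0.036 × 16.8996 = 0.6084 W/m².
CF₄: Δ = 92 − 36 = 56 ppt = 0.056 ppb; ΔF = 0.090 × 0.056 = 0.0050 W/m².
HCFC-22: ΔF = 0.00021 × (170 − 1) = 0.00021 × 169 = 0.0355 W/m².
Total ΔF = 1.7126 + 0.6084 + 0.0050 + 0.0355 = 2.3615 W/m².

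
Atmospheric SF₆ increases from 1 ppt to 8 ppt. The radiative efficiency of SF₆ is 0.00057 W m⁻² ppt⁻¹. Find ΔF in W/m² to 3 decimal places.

SF₆: ΔF = 0.00057 × (8 − 1) = 0.00057 × 7 = 0.0040 W/m².

ΔF = 0.004 W/m²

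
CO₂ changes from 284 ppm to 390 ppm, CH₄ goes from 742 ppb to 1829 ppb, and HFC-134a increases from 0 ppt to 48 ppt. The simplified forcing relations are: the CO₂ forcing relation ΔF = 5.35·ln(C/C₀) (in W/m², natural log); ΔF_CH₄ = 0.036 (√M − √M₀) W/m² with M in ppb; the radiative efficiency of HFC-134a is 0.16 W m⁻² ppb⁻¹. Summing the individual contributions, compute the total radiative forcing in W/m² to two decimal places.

ΔF = 2.26 W/m²

CO₂: 5.35 × ln(390/284) = 5.35 × ln(1.37324) = 5.35 × 0.31717 = 1.6969 W/m².
CH₄: 0.036 × (√1829 − √742) = 0.036 × (42.7668 − 27.2397) = 0.036 × 15.5271 = 0.5590 W/m².
HFC-134a: Δ = 48 − 0 = 48 ppt = 0.048 ppb; ΔF = 0.16 × 0.048 = 0.0077 W/m².
Total ΔF = 1.6969 + 0.5590 + 0.0077 = 2.2636 W/m².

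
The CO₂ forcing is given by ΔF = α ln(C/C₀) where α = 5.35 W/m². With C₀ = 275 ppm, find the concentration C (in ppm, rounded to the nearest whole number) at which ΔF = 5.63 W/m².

Set 5.35 ln(C/275) = 5.63, so ln(C/275) = 5.63/5.35 = 1.05234.
Then C/275 = e^1.05234 = 2.86435, giving C = 275 × 2.86435 = 787.70 ppm.

C ≈ 788 ppm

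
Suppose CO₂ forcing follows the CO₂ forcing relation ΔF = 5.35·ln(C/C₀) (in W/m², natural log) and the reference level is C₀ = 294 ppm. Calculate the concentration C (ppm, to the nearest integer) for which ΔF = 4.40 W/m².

Set 5.35 ln(C/294) = 4.40, so ln(C/294) = 4.40/5.35 = 0.82243.
Then C/294 = e^0.82243 = 2.27602, giving C = 294 × 2.27602 = 669.15 ppm.

C ≈ 669 ppm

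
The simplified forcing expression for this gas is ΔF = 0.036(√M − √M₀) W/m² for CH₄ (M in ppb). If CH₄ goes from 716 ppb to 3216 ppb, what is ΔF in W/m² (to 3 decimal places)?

CH₄: 0.036 × (√3216 − √716) = 0.036 × (56.7098 − 26.7582) = 0.036 × 29.9516 = 1.0783 W/m².

ΔF = 1.078 W/m²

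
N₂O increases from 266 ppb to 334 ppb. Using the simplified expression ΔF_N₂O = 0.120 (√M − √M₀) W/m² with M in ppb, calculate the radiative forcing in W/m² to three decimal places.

ΔF = 0.236 W/m²

N₂O: 0.120 × (√334 − √266) = 0.120 × (18.2757 − 16.3095) = 0.120 × 1.9662 = 0.2359 W/m².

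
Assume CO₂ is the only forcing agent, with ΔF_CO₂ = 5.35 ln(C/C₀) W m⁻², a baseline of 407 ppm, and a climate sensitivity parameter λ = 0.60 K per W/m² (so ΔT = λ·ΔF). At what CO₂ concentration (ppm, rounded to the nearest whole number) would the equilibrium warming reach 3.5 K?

C ≈ 1211 ppm

Required forcing: ΔF = ΔT/λ = 3.5/0.60 = 5.8333 W/m².
Then ln(C/407) = ΔF/5.35 = 5.8333/5.35 = 1.09034.
So C = 407 × e^1.09034 = 407 × 2.97529 = 1210.94 ppm.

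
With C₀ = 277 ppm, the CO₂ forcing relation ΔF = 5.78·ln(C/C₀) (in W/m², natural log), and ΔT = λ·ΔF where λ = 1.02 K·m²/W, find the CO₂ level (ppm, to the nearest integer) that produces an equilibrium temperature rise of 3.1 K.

C ≈ 469 ppm

Required forcing: ΔF = ΔT/λ = 3.1/1.02 = 3.0392 W/m².
Then ln(C/277) = ΔF/5.78 = 3.0392/5.78 = 0.52581.
So C = 277 × e^0.52581 = 277 × 1.69183 = 468.64 ppm.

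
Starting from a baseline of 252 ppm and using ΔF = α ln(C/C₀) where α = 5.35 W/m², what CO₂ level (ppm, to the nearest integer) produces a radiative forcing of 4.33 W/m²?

C ≈ 566 ppm

Set 5.35 ln(C/252) = 4.33, so ln(C/252) = 4.33/5.35 = 0.80935.
Then C/252 = e^0.80935 = 2.24645, giving C = 252 × 2.24645 = 566.11 ppm.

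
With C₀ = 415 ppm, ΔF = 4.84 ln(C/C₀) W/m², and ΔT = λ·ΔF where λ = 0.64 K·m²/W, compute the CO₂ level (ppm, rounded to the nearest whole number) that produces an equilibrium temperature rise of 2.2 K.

Required forcing: ΔF = ΔT/λ = 2.2/0.64 = 3.4375 W/m².
Then ln(C/415) = ΔF/4.84 = 3.4375/4.84 = 0.71023.
So C = 415 × e^0.71023 = 415 × 2.03446 = 844.30 ppm.

C ≈ 844 ppm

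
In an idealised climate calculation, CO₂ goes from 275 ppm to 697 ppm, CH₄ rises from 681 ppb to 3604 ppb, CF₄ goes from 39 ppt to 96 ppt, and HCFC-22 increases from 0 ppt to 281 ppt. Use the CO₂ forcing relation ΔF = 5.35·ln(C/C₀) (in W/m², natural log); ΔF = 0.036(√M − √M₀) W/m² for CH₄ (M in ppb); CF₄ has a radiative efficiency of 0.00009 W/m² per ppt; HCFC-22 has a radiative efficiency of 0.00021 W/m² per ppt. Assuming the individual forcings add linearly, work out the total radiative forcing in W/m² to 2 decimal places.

CO₂: 5.35 × ln(697/275) = 5.35 × ln(2.53455) = 5.35 × 0.93002 = 4.9756 W/m².
CH₄: 0.036 × (√3604 − √681) = 0.036 × (60.0333 − 26.0960) = 0.036 × 33.9373 = 1.2217 W/m².
CF₄: ΔF = 0.00009 × (96 − 39) = 0.00009 × 57 = 0.0051 W/m².
HCFC-22: ΔF = 0.00021 × (281 − 0) = 0.00021 × 281 = 0.0590 W/m².
Total ΔF = 4.9756 + 1.2217 + 0.0051 + 0.0590 = 6.2614 W/m².

ΔF = 6.26 W/m²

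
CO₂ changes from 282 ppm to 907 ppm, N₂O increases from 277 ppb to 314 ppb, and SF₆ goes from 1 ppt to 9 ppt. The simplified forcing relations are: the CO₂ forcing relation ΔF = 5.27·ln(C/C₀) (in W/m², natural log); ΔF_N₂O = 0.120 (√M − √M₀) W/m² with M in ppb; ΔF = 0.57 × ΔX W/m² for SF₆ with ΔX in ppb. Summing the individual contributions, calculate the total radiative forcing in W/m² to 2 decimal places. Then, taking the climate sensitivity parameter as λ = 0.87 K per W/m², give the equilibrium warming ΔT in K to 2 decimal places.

ΔF = 6.29 W/m²; ΔT = 5.47 K

CO₂: 5.27 × ln(907/282) = 5.27 × ln(3.21631) = 5.27 × 1.16823 = 6.1566 W/m².
N₂O: 0.120 × (√314 − √277) = 0.120 × (17.7200 − 16.6433) = 0.120 × 1.0767 = 0.1292 W/m².
SF₆: Δ = 9 − 1 = 8 ppt = 0.008 ppb; ΔF = 0.57 × 0.008 = 0.0046 W/m².
Total ΔF = 6.1566 + 0.1292 + 0.0046 = 6.2904 W/m².
ΔT = λ ΔF = 0.87 × 6.29 = 5.4723 K.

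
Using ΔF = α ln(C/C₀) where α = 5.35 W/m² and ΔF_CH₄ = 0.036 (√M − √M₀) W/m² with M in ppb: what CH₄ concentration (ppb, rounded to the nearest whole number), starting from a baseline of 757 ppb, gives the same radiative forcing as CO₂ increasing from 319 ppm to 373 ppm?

M ≈ 2576 ppb

CO₂ forcing: 5.35 × ln(373/319) = 5.35 × 0.156387 = 0.83667 W/m².
Set 0.036(√M − √757) = 0.83667: √M = 0.83667/0.036 + √757 = 23.2408 + 27.5136 = 50.7544.
M = (50.7544)² = 2576.01 ppb.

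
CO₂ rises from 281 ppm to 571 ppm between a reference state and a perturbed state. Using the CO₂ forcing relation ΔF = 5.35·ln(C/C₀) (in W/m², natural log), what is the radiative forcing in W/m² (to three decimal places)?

CO₂: 5.35 × ln(571/281) = 5.35 × ln(2.03203) = 5.35 × 0.70904 = 3.7934 W/m².

ΔF = 3.793 W/m²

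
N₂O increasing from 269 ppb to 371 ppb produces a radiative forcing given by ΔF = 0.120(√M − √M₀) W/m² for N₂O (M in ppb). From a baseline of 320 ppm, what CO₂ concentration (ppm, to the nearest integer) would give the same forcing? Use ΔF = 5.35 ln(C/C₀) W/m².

N₂O forcing: 0.120 × (√371 − √269) = 0.120 × (19.2614 − 16.4012) = 0.120 × 2.8602 = 0.34322 W/m².
Set 5.35 ln(C/320) = 0.34322: ln(C/320) = 0.34322/5.35 = 0.06415, so C = 320 × e^0.06415 = 320 × 1.06625 = 341.20 ppm.

C ≈ 341 ppm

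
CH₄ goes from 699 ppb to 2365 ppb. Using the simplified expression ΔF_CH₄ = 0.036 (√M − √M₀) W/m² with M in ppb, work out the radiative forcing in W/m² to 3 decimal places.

ΔF = 0.799 W/m²

CH₄: 0.036 × (√2365 − √699) = 0.036 × (48.6313 − 26.4386) = 0.036 × 22.1927 = 0.7989 W/m².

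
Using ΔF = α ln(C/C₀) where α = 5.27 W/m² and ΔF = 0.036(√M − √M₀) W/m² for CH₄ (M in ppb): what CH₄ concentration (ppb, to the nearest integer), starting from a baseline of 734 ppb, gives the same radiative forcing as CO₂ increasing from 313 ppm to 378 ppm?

M ≈ 2994 ppb

CO₂ forcing: 5.27 × ln(378/313) = 5.27 × 0.188691 = 0.99440 W/m².
Set 0.036(√M − √734) = 0.99440: √M = 0.99440/0.036 + √734 = 27.6222 + 27.0924 = 54.7146.
M = (54.7146)² = 2993.69 ppb.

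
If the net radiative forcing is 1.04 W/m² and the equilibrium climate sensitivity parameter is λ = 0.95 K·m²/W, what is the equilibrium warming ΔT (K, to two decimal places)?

ΔT = λ ΔF = 0.95 × 1.04 = 0.9880 K.

ΔT = 0.99 K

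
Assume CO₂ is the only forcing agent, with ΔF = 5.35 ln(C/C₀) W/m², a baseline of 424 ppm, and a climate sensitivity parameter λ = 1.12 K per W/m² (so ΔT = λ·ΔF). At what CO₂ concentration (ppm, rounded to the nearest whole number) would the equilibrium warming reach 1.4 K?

Required forcing: ΔF = ΔT/λ = 1.4/1.12 = 1.2500 W/m².
Then ln(C/424) = ΔF/5.35 = 1.2500/5.35 = 0.23364.
So C = 424 × e^0.23364 = 424 × 1.26319 = 535.59 ppm.

C ≈ 536 ppm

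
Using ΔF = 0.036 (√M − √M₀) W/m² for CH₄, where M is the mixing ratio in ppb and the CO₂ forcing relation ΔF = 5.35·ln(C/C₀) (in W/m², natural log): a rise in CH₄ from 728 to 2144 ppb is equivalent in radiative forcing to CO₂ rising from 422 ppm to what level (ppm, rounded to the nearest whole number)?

CH₄ forcing: 0.036 × (√2144 − √728) = 0.036 × (46.3033 − 26.9815) = 0.036 × 19.3218 = 0.69558 W/m².
Set 5.35 ln(C/422) = 0.69558: ln(C/422) = 0.69558/5.35 = 0.13001, so C = 422 × e^0.13001 = 422 × 1.13884 = 480.59 ppm.

C ≈ 481 ppm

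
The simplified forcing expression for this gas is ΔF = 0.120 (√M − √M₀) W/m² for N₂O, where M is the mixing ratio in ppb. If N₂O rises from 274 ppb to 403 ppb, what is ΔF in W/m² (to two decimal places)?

ΔF = 0.42 W/m²

N₂O: 0.120 × (√403 − √274) = 0.120 × (20.0749 − 16.5529) = 0.120 × 3.5220 = 0.4226 W/m².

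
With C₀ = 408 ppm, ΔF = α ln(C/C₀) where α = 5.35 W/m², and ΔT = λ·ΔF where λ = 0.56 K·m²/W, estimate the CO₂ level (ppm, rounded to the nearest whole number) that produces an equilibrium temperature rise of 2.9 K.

C ≈ 1074 ppm

Required forcing: ΔF = ΔT/λ = 2.9/0.56 = 5.1786 W/m².
Then ln(C/408) = ΔF/5.35 = 5.1786/5.35 = 0.96796.
So C = 408 × e^0.96796 = 408 × 2.63257 = 1074.09 ppm.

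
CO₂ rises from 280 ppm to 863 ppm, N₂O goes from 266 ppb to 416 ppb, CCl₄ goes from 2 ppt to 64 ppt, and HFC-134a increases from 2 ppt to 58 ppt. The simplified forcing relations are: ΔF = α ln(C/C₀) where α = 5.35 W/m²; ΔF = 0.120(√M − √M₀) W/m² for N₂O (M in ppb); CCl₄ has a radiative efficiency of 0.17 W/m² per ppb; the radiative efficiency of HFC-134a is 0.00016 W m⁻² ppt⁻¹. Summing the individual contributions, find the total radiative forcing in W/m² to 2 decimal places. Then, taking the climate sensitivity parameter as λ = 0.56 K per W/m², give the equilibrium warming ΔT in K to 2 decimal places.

ΔF = 6.53 W/m²; ΔT = 3.66 K

CO₂: 5.35 × ln(863/280) = 5.35 × ln(3.08214) = 5.35 × 1.12562 = 6.0221 W/m².
N₂O: 0.120 × (√416 − √266) = 0.120 × (20.3961 − 16.3095) = 0.120 × 4.0866 = 0.4904 W/m².
CCl₄: Δ = 64 − 2 = 62 ppt = 0.062 ppb; ΔF = 0.17 × 0.062 = 0.0105 W/m².
HFC-134a: ΔF = 0.00016 × (58 − 2) = 0.00016 × 56 = 0.0090 W/m².
Total ΔF = 6.0221 + 0.4904 + 0.0105 + 0.0090 = 6.5320 W/m².
ΔT = λ ΔF = 0.56 × 6.53 = 3.6568 K.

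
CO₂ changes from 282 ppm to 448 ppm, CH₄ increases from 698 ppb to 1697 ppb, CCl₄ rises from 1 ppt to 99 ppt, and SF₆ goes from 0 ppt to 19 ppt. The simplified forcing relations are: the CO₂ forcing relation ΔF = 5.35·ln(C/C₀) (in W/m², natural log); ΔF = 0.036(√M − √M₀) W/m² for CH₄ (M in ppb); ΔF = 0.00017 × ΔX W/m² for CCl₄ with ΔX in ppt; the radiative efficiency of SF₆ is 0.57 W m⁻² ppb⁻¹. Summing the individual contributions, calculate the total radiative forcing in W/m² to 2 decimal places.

CO₂: 5.35 × ln(448/282) = 5.35 × ln(1.58865) = 5.35 × 0.46288 = 2.4764 W/m².
CH₄: 0.036 × (√1697 − √698) = 0.036 × (41.1947 − 26.4197) = 0.036 × 14.7750 = 0.5319 W/m².
CCl₄: ΔF = 0.00017 × (99 − 1) = 0.00017 × 98 = 0.0167 W/m².
SF₆: Δ = 19 − 0 = 19 ppt = 0.019 ppb; ΔF = 0.57 × 0.019 = 0.0108 W/m².
Total ΔF = 2.4764 + 0.5319 + 0.0167 + 0.0108 = 3.0358 W/m².

ΔF = 3.04 W/m²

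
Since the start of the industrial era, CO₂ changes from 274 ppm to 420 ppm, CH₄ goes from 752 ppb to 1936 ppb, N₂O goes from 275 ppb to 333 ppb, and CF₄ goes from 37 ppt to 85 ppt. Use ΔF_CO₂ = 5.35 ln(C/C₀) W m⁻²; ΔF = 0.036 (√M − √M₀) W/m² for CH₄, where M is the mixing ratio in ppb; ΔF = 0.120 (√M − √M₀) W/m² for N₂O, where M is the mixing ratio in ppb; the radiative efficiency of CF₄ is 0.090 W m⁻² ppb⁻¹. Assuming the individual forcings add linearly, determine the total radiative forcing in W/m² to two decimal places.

ΔF = 3.09 W/m²

CO₂: 5.35 × ln(420/274) = 5.35 × ln(1.53285) = 5.35 × 0.42713 = 2.2851 W/m².
CH₄: 0.036 × (√1936 − √752) = 0.036 × (44.0000 − 27.4226) = 0.036 × 16.5774 = 0.5968 W/m².
N₂O: 0.120 × (√333 − √275) = 0.120 × (18.2483 − 16.5831) = 0.120 × 1.6652 = 0.1998 W/m².
CF₄: Δ = 85 − 37 = 48 ppt = 0.048 ppb; ΔF = 0.090 × 0.048 = 0.0043 W/m².
Total ΔF = 2.2851 + 0.5968 + 0.1998 + 0.0043 = 3.0860 W/m².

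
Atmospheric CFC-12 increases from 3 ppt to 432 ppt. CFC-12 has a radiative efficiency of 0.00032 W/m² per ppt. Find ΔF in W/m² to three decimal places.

CFC-12: ΔF = 0.00032 × (432 − 3) = 0.00032 × 429 = 0.1373 W/m².

ΔF = 0.137 W/m²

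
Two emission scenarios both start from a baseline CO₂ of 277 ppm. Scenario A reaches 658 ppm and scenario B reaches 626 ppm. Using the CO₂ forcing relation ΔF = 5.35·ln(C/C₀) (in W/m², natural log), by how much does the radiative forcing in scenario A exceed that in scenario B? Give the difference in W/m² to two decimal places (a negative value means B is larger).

ΔF_A = 5.35 ln(658/277) = 5.35 × 0.86519 = 4.6288 W/m².
ΔF_B = 5.35 ln(626/277) = 5.35 × 0.81533 = 4.3620 W/m².
Difference: 4.6288 − 4.3620 = 0.2668 W/m².

ΔF_A − ΔF_B = 0.27 W/m²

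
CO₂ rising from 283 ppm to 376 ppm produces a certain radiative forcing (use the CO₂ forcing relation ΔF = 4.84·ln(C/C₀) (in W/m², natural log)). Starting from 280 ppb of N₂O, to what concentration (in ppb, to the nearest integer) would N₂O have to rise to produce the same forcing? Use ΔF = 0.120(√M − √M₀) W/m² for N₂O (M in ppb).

CO₂ forcing: 4.84 × ln(376/283) = 4.84 × 0.284142 = 1.37525 W/m².
Set 0.120(√M − √280) = 1.37525: √M = 1.37525/0.120 + √280 = 11.4604 + 16.7332 = 28.1936.
M = (28.1936)² = 794.88 ppb.

M ≈ 795 ppb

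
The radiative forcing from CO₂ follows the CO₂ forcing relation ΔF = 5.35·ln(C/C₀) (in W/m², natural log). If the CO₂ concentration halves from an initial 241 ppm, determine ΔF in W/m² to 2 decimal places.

ΔF = -3.71 W/m²

Because the forcing depends only on the ratio C/C₀, the initial concentration does not enter.
ΔF = 5.35 × ln(0.5) = 5.35 × -0.69315 = -3.7084 W/m².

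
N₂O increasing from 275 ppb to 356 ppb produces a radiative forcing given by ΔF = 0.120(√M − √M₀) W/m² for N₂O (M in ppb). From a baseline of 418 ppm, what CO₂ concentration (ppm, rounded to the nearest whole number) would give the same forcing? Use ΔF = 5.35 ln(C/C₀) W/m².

N₂O forcing: 0.120 × (√356 − √275) = 0.120 × (18.8680 − 16.5831) = 0.120 × 2.2849 = 0.27419 W/m².
Set 5.35 ln(C/418) = 0.27419: ln(C/418) = 0.27419/5.35 = 0.05125, so C = 418 × e^0.05125 = 418 × 1.05259 = 439.98 ppm.

C ≈ 440 ppm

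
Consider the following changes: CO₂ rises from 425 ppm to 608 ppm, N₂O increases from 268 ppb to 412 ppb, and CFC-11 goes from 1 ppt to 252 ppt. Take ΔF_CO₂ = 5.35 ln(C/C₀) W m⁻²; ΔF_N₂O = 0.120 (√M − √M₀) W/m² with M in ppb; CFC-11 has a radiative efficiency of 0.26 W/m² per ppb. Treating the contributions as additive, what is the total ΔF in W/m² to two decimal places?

ΔF = 2.45 W/m²

CO₂: 5.35 × ln(608/425) = 5.35 × ln(1.43059) = 5.35 × 0.35809 = 1.9158 W/m².
N₂O: 0.120 × (√412 − √268) = 0.120 × (20.2978 − 16.3707) = 0.120 × 3.9271 = 0.4713 W/m².
CFC-11: Δ = 252 − 1 = 251 ppt = 0.251 ppb; ΔF = 0.26 × 0.251 = 0.0653 W/m².
Total ΔF = 1.9158 + 0.4713 + 0.0653 = 2.4524 W/m².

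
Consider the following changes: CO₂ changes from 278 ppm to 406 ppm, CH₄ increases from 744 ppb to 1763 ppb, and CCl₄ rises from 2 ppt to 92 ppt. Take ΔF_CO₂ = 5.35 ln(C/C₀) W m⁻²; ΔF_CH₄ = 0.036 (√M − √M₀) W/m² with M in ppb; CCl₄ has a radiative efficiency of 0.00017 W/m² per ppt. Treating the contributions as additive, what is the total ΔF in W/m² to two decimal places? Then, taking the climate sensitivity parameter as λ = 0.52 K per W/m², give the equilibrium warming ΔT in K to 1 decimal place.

CO₂: 5.35 × ln(406/278) = 5.35 × ln(1.46043) = 5.35 × 0.37873 = 2.0262 W/m².
CH₄: 0.036 × (√1763 − √744) = 0.036 × (41.9881 − 27.2764) = 0.036 × 14.7117 = 0.5296 W/m².
CCl₄: ΔF = 0.00017 × (92 − 2) = 0.00017 × 90 = 0.0153 W/m².
Total ΔF = 2.0262 + 0.5296 + 0.0153 = 2.5711 W/m².
ΔT = λ ΔF = 0.52 × 2.57 = 1.3364 K.

ΔF = 2.57 W/m²; ΔT = 1.3 K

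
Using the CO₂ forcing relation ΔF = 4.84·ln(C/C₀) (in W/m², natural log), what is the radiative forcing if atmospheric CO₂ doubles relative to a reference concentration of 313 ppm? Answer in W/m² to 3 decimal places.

ΔF = 3.355 W/m²

ΔF = 4.84 × ln(2) = 4.84 × 0.69315 = 3.3548 W/m².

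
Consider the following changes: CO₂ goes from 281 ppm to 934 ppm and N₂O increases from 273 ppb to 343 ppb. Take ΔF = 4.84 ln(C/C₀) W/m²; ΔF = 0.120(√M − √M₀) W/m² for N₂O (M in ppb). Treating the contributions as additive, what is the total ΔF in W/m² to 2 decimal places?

ΔF = 6.05 W/m²

CO₂: 4.84 × ln(934/281) = 4.84 × ln(3.32384) = 4.84 × 1.20112 = 5.8134 W/m².
N₂O: 0.120 × (√343 − √273) = 0.120 × (18.5203 − 16.5227) = 0.120 × 1.9976 = 0.2397 W/m².
Total ΔF = 5.8134 + 0.2397 = 6.0531 W/m².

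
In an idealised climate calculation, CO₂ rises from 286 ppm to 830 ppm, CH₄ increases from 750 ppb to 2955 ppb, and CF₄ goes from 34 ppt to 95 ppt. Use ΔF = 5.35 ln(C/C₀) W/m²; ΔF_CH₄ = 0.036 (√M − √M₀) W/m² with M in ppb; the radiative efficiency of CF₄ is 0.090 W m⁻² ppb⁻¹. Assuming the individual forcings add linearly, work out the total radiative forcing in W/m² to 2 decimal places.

ΔF = 6.68 W/m²

CO₂: 5.35 × ln(830/286) = 5.35 × ln(2.90210) = 5.35 × 1.06543 = 5.7001 W/m².
CH₄: 0.036 × (√2955 − √750) = 0.036 × (54.3599 − 27.3861) = 0.036 × 26.9738 = 0.9711 W/m².
CF₄: Δ = 95 − 34 = 61 ppt = 0.061 ppb; ΔF = 0.090 × 0.061 = 0.0055 W/m².
Total ΔF = 5.7001 + 0.9711 + 0.0055 = 6.6767 W/m².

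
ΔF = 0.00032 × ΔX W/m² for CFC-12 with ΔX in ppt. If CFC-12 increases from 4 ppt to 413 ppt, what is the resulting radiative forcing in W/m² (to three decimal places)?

ΔF = 0.131 W/m²

CFC-12: ΔF = 0.00032 × (413 − 4) = 0.00032 × 409 = 0.1309 W/m².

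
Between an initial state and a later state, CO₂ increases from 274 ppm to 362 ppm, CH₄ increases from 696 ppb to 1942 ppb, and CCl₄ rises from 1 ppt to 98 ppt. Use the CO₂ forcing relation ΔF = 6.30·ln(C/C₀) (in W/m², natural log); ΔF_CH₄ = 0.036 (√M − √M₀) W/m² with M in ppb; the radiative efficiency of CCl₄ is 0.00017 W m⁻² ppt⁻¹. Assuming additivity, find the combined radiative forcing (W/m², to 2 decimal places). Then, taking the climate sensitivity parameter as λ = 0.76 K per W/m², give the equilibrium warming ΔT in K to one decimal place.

ΔF = 2.41 W/m²; ΔT = 1.8 K

CO₂: 6.30 × ln(362/274) = 6.30 × ln(1.32117) = 6.30 × 0.27852 = 1.7547 W/m².
CH₄: 0.036 × (√1942 − √696) = 0.036 × (44.0681 − 26.3818) = 0.036 × 17.6863 = 0.6367 W/m².
CCl₄: ΔF = 0.00017 × (98 − 1) = 0.00017 × 97 = 0.0165 W/m².
Total ΔF = 1.7547 + 0.6367 + 0.0165 = 2.4079 W/m².
ΔT = λ ΔF = 0.76 × 2.41 = 1.8316 K.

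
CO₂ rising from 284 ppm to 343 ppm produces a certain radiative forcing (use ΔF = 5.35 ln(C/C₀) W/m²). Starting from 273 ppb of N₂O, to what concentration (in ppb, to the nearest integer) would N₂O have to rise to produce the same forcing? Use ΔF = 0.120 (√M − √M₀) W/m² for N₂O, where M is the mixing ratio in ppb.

CO₂ forcing: 5.35 × ln(343/284) = 5.35 × 0.188756 = 1.00984 W/m².
Set 0.120(√M − √273) = 1.00984: √M = 1.00984/0.120 + √273 = 8.4153 + 16.5227 = 24.9380.
M = (24.9380)² = 621.90 ppb.

M ≈ 622 ppb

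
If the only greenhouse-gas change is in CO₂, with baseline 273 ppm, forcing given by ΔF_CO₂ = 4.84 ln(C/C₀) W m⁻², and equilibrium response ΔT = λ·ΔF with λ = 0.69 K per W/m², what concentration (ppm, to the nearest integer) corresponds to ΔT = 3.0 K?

Required forcing: ΔF = ΔT/λ = 3.0/0.69 = 4.3478 W/m².
Then ln(C/273) = ΔF/4.84 = 4.3478/4.84 = 0.89831.
So C = 273 × e^0.89831 = 273 × 2.45545 = 670.34 ppm.

C ≈ 670 ppm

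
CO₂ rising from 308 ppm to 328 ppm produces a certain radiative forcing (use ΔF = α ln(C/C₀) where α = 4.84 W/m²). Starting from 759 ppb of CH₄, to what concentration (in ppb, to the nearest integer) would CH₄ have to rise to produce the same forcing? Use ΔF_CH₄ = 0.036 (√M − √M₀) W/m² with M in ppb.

CO₂ forcing: 4.84 × ln(328/308) = 4.84 × 0.062914 = 0.30450 W/m².
Set 0.036(√M − √759) = 0.30450: √M = 0.30450/0.036 + √759 = 8.4583 + 27.5500 = 36.0083.
M = (36.0083)² = 1296.60 ppb.

M ≈ 1297 ppb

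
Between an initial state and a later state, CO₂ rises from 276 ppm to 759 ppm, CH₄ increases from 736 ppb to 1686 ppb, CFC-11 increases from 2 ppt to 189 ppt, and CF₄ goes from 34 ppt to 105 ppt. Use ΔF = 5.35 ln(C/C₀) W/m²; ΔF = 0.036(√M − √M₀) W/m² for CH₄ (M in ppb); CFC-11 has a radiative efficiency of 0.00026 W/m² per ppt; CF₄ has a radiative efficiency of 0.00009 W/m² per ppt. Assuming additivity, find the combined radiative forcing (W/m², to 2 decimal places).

ΔF = 5.97 W/m²

CO₂: 5.35 × ln(759/276) = 5.35 × ln(2.75000) = 5.35 × 1.01160 = 5.4121 W/m².
CH₄: 0.036 × (√1686 − √736) = 0.036 × (41.0609 − 27.1293) = 0.036 × 13.9316 = 0.5015 W/m².
CFC-11: ΔF = 0.00026 × (189 − 2) = 0.00026 × 187 = 0.0486 W/m².
CF₄: ΔF = 0.00009 × (105 − 34) = 0.00009 × 71 = 0.0064 W/m².
Total ΔF = 5.4121 + 0.5015 + 0.0486 + 0.0064 = 5.9686 W/m².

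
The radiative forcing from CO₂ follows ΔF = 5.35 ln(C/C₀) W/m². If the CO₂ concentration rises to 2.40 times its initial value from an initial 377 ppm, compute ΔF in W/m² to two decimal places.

Because the forcing depends only on the ratio C/C₀, the initial concentration does not enter.
ΔF = 5.35 × ln(2.40) = 5.35 × 0.87547 = 4.6838 W/m².

ΔF = 4.68 W/m²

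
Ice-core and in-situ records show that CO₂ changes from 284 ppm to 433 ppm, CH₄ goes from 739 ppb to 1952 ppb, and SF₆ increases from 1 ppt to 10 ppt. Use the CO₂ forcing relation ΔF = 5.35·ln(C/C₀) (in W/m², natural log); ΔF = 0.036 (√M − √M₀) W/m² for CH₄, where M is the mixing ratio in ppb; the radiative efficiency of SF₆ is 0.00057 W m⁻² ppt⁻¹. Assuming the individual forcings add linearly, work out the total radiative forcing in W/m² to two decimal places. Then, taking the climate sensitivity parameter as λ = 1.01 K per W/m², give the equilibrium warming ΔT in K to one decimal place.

ΔF = 2.87 W/m²; ΔT = 2.9 K

CO₂: 5.35 × ln(433/284) = 5.35 × ln(1.52465) = 5.35 × 0.42176 = 2.2564 W/m².
CH₄: 0.036 × (√1952 − √739) = 0.036 × (44.1814 − 27.1846) = 0.036 × 16.9968 = 0.6119 W/m².
SF₆: ΔF = 0.00057 × (10 − 1) = 0.00057 × 9 = 0.0051 W/m².
Total ΔF = 2.2564 + 0.6119 + 0.0051 = 2.8734 W/m².
ΔT = λ ΔF = 1.01 × 2.87 = 2.8987 K.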